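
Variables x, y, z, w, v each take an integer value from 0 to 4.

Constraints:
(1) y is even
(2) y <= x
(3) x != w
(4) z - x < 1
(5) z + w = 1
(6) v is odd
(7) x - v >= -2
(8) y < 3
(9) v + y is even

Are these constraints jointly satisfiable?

Unsatisfiable

Constraint 6 makes v odd and constraint 1 makes y even, so v + y must be odd. Constraint 9 says v + y is even — contradiction.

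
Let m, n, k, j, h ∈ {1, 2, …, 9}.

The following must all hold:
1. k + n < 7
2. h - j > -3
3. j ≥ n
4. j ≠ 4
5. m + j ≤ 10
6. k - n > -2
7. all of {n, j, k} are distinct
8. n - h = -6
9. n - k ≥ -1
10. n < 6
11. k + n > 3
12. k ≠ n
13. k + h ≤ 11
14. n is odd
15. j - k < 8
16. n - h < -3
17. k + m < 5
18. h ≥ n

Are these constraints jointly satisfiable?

Try m = 1, n = 3, k = 2, j = 9, h = 9.
Check constraint 1: k + n = 5; constraint 2: h - j = 0. The remaining constraints are straightforward to verify.

Satisfiable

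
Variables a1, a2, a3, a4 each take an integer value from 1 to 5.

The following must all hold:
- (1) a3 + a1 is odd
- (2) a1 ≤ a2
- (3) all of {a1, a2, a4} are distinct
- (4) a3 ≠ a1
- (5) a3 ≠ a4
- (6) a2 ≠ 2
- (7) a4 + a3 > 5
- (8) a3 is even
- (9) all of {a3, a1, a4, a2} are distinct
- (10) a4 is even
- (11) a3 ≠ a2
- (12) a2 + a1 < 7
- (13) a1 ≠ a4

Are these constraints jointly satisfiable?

Satisfiable

Take a1 = 1, a2 = 5, a3 = 2, a4 = 4. Then constraint 3: values 1, 5, 4 are distinct; constraint 7: a4 + a3 = 6; constraint 12: a2 + a1 = 6, and every other listed constraint is also met.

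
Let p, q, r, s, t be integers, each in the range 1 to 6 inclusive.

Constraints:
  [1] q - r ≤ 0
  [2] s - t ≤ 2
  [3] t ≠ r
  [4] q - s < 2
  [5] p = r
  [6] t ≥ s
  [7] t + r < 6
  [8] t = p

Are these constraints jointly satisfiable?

From constraints 5 and 8, t = p = r, so t = r. But constraint 3 says t ≠ r. Contradiction.

Unsatisfiable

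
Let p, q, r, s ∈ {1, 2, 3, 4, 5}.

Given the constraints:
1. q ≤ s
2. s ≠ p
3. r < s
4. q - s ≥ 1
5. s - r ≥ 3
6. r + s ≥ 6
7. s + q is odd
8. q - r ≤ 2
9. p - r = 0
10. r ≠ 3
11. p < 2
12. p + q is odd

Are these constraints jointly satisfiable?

Constraints 4, 5, and 8 give r − q ≥ -2, q − s ≥ 1, s − r ≥ 3.
Adding all 3 inequalities: the left sides telescope to 0, and the right sides sum to (-2) + 1 + 3 = 2. So 0 ≥ 2, which is false.

Unsatisfiable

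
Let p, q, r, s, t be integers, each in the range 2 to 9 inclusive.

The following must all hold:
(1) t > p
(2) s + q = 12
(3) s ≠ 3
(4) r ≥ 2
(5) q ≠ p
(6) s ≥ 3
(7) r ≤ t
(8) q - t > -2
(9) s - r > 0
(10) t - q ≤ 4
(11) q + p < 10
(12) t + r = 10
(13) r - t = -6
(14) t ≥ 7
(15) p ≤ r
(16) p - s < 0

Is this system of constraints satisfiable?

Satisfiable

Take p = 2, q = 7, r = 2, s = 5, t = 8. Then constraint 2: s + q = 12; constraint 8: q - t = -1; constraint 9: s - r = 3, and every other listed constraint is also met.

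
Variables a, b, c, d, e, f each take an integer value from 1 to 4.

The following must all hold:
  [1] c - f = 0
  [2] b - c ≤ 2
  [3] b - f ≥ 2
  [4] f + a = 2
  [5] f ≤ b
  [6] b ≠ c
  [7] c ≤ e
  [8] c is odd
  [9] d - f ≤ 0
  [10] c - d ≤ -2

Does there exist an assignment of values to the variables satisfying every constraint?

Constraints 2, 3, 9, and 10 give f − d ≥ 0, d − c ≥ 2, c − b ≥ -2, b − f ≥ 2.
Adding all 4 inequalities: the left sides telescope to 0, and the right sides sum to 0 + 2 + (-2) + 2 = 2. So 0 ≥ 2, which is false.

Unsatisfiable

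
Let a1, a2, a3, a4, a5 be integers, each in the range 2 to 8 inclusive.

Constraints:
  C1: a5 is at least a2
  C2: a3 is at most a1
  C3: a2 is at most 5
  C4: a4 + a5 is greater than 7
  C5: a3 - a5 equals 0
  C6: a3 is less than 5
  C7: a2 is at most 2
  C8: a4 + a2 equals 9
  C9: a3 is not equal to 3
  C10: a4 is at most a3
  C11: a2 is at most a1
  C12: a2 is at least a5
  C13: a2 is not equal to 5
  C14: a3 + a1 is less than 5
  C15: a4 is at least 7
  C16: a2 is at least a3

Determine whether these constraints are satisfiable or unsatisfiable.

From constraints 10 and 15: a3 ≥ a4 and a4 ≥ 7, so a3 ≥ 7. From constraints 3 and 16: a3 ≤ a2 and a2 ≤ 5, so a3 ≤ 5. But 5 < 7, so no value of a3 works.

Unsatisfiable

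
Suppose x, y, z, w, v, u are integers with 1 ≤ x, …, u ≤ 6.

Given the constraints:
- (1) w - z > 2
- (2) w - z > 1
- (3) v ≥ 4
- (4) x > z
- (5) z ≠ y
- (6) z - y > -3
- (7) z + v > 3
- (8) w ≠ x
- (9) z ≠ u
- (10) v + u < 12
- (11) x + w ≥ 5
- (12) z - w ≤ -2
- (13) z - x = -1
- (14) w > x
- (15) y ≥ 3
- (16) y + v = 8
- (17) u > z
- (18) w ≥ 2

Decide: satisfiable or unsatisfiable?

Satisfiable

Try x = 2, y = 3, z = 1, w = 5, v = 5, u = 5.
Check constraint 1: w - z = 4; constraint 2: w - z = 4; constraint 6: z - y = -2. The remaining constraints are straightforward to verify.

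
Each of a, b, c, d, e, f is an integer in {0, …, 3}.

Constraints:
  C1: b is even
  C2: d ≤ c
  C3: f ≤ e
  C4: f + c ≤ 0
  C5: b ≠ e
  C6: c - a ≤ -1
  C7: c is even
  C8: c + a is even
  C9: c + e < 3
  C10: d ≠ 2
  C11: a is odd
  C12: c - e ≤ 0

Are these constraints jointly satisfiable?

Constraint 7 makes c even and constraint 11 makes a odd, so c + a must be odd. Constraint 8 says c + a is even — contradiction.

Unsatisfiable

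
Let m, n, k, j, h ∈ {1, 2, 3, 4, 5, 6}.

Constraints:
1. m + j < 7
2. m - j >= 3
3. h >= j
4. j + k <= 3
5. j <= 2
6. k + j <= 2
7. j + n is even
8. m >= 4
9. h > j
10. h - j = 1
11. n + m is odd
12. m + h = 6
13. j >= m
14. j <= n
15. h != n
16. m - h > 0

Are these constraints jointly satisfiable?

Unsatisfiable

From constraints 8 and 13: j ≥ m and m ≥ 4, so j ≥ 4. From constraint 5: j ≤ 2. But 2 < 4, so no value of j works.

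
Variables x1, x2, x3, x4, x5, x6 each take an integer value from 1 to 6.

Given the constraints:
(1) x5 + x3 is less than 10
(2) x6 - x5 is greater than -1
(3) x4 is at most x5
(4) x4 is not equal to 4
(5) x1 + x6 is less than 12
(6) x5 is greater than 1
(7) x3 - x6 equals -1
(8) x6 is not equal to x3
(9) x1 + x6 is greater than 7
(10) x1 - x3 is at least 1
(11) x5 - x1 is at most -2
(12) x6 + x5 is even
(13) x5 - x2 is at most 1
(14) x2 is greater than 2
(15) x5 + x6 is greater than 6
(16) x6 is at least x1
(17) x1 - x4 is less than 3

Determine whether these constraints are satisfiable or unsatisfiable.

Setting (x1, x2, x3, x4, x5, x6) = (5, 5, 4, 3, 3, 5) satisfies everything: constraint 1: x5 + x3 = 7; constraint 2: x6 - x5 = 2; constraint 5: x1 + x6 = 10, and the others follow.

Satisfiable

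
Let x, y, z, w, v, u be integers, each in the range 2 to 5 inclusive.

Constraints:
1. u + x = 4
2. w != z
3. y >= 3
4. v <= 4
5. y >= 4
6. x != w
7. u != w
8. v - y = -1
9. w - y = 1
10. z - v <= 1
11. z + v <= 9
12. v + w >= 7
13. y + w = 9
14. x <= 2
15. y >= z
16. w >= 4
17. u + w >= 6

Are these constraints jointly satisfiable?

Try x = 2, y = 4, z = 4, w = 5, v = 3, u = 2.
Check constraint 1: u + x = 4; constraint 8: v - y = -1. The remaining constraints are straightforward to verify.

Satisfiable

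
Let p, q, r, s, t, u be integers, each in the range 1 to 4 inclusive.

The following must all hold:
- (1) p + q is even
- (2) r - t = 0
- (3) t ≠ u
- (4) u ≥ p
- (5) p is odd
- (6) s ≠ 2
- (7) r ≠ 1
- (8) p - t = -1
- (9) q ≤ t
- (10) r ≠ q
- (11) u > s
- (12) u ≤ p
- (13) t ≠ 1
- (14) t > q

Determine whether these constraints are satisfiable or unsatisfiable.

Try p = 3, q = 3, r = 4, s = 1, t = 4, u = 3.
Check constraint 2: r - t = 0; constraint 8: p - t = -1. The remaining constraints are straightforward to verify.

Satisfiable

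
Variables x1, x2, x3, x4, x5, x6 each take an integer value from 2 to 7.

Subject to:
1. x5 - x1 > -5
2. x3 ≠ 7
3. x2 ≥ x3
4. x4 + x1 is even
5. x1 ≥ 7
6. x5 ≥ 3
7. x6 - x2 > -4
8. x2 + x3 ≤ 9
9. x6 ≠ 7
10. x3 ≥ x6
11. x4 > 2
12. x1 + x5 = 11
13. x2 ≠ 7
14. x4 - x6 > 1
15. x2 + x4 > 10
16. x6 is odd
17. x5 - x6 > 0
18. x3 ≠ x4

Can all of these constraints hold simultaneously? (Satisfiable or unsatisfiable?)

Try x1 = 7, x2 = 6, x3 = 3, x4 = 7, x5 = 4, x6 = 3.
Check constraint 1: x5 - x1 = -3; constraint 7: x6 - x2 = -3; constraint 8: x2 + x3 = 9. The remaining constraints are straightforward to verify.

Satisfiable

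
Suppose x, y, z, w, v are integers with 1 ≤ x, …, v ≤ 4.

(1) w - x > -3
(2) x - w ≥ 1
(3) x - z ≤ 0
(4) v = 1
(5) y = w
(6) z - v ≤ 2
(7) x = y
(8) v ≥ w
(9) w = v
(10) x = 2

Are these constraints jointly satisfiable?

Constraint 10 fixes x = 2 and constraint 4 fixes v = 1. Constraints 5, 7, and 9 give x = y = w = v, so x = v. But 2 ≠ 1 — contradiction.

Unsatisfiable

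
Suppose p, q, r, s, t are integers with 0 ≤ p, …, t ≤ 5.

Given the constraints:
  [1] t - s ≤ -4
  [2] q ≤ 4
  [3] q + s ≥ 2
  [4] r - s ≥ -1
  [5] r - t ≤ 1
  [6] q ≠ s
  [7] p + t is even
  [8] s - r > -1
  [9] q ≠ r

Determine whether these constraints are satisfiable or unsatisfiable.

Constraints 1, 4, and 5 give r − s ≥ -1, s − t ≥ 4, t − r ≥ -1.
Adding all 3 inequalities: the left sides telescope to 0, and the right sides sum to (-1) + 4 + (-1) = 2. So 0 ≥ 2, which is false.

Unsatisfiable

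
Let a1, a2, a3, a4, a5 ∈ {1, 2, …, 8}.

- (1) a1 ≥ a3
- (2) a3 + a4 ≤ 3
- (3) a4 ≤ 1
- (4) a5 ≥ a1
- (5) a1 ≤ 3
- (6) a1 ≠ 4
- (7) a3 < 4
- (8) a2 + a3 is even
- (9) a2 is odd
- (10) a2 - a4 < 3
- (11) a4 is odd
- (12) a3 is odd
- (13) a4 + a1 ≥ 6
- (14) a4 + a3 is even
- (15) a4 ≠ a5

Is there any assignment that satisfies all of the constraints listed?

From constraint 3: a4 ≤ 1. From constraint 5: a1 ≤ 3. Hence a4 + a1 ≤ 4. But constraint 13 requires a4 + a1 ≥ 6, and 6 > 4. Contradiction.

Unsatisfiable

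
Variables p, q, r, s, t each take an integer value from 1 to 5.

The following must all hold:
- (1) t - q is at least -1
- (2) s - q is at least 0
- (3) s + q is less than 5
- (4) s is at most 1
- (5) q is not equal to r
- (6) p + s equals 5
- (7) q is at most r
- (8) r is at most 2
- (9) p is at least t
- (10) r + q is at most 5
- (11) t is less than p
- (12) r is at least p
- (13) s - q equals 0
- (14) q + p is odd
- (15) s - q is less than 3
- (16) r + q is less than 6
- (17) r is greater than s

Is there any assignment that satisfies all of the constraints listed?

From constraints 8 and 12: p ≤ r ≤ 2. From constraint 4: s ≤ 1. Hence p + s ≤ 3. But constraint 6 requires p + s = 5, and 5 > 3. Contradiction.

Unsatisfiable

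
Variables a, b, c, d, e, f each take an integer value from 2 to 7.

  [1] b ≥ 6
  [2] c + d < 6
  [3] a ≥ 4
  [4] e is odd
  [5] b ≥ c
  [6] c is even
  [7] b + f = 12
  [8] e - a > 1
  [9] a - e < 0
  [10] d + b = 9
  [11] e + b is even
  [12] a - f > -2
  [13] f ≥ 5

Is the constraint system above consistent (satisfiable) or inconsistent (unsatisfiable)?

Satisfiable

The assignment a = 4, b = 7, c = 2, d = 2, e = 7, f = 5 works:
  constraint 2 holds since c + d = 4.
  constraint 7 holds since b + f = 12.
  constraint 8 holds since e - a = 3.
The rest check out directly.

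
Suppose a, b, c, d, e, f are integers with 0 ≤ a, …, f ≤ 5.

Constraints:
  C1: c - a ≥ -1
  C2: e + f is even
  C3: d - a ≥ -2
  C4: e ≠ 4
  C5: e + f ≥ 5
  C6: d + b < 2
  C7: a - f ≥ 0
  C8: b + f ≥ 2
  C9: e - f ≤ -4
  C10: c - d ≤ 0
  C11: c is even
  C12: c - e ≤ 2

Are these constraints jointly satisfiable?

Unsatisfiable

Constraints 1, 7, 9, and 12 give a − f ≥ 0, f − e ≥ 4, e − c ≥ -2, c − a ≥ -1.
Adding all 4 inequalities: the left sides telescope to 0, and the right sides sum to 0 + 4 + (-2) + (-1) = 1. So 0 ≥ 1, which is false.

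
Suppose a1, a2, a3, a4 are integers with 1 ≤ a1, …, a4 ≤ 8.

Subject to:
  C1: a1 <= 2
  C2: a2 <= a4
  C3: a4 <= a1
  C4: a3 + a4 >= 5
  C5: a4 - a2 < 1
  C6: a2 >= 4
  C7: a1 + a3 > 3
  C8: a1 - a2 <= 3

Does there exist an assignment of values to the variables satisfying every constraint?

Unsatisfiable

From constraints 2 and 6: a4 ≥ a2 and a2 ≥ 4, so a4 ≥ 4. From constraints 1 and 3: a4 ≤ a1 and a1 ≤ 2, so a4 ≤ 2. But 2 < 4, so no value of a4 works.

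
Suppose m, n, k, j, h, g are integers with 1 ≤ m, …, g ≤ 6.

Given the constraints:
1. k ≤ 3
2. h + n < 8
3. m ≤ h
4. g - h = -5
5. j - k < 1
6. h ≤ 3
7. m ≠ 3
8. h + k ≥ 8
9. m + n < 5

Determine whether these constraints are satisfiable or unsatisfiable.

Unsatisfiable

From constraint 6: h ≤ 3. From constraint 1: k ≤ 3. Hence h + k ≤ 6. But constraint 8 requires h + k ≥ 8, and 8 > 6. Contradiction.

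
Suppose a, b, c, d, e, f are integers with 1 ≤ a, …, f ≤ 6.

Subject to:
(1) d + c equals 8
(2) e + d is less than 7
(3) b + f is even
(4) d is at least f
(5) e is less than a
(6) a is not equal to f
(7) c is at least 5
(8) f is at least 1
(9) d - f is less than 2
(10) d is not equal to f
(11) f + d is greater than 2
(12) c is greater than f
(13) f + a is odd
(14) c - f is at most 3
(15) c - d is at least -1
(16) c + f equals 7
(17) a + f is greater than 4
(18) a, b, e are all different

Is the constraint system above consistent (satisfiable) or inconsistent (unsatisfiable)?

Take a = 5, b = 2, c = 5, d = 3, e = 3, f = 2. Then constraint 1: d + c = 8; constraint 2: e + d = 6, and every other listed constraint is also met.

Satisfiable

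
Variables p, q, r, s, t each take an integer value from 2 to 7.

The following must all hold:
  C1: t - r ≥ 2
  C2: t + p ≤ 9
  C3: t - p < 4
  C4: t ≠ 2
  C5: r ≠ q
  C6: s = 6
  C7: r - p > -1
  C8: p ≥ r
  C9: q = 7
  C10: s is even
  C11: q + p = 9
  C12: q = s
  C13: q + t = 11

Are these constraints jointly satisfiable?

Unsatisfiable

Constraint 9 fixes q = 7 and constraint 6 fixes s = 6, but constraint 12 requires q = s. Since 7 ≠ 6, contradiction.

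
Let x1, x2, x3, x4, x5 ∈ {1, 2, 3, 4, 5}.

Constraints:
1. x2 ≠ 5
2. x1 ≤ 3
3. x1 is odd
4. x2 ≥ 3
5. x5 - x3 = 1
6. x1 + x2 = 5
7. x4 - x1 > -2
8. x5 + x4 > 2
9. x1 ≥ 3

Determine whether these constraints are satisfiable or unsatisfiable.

From constraint 9: x1 ≥ 3. From constraint 4: x2 ≥ 3. Hence x1 + x2 ≥ 6. But constraint 6 requires x1 + x2 = 5, and 5 < 6. Contradiction.

Unsatisfiable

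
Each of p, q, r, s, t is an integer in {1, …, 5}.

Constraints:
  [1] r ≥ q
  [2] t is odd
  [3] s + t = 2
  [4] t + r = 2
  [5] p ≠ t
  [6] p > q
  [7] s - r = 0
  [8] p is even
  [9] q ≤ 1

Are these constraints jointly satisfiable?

Take p = 2, q = 1, r = 1, s = 1, t = 1. Then constraint 3: s + t = 2; constraint 4: t + r = 2; constraint 7: s - r = 0, and every other listed constraint is also met.

Satisfiable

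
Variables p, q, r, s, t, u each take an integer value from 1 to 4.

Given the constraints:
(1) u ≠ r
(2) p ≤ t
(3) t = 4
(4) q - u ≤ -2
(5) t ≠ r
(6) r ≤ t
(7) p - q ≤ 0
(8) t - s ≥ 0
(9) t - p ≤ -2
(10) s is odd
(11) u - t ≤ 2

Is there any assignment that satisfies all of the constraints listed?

Unsatisfiable

Constraints 4, 7, 9, and 11 give p − t ≥ 2, t − u ≥ -2, u − q ≥ 2, q − p ≥ 0.
Adding all 4 inequalities: the left sides telescope to 0, and the right sides sum to 2 + (-2) + 2 + 0 = 2. So 0 ≥ 2, which is false.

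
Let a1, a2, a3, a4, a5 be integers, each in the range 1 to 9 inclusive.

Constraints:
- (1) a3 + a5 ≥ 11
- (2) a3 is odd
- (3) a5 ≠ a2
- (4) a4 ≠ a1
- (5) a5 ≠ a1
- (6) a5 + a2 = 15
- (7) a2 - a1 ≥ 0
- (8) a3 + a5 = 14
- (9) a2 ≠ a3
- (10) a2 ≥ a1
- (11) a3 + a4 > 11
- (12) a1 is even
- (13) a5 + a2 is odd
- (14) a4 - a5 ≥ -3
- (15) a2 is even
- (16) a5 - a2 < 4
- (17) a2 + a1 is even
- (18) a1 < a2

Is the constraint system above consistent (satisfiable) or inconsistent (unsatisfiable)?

Satisfiable

Setting (a1, a2, a3, a4, a5) = (4, 6, 5, 9, 9) satisfies everything: constraint 1: a3 + a5 = 14; constraint 6: a5 + a2 = 15; constraint 7: a2 - a1 = 2, and the others follow.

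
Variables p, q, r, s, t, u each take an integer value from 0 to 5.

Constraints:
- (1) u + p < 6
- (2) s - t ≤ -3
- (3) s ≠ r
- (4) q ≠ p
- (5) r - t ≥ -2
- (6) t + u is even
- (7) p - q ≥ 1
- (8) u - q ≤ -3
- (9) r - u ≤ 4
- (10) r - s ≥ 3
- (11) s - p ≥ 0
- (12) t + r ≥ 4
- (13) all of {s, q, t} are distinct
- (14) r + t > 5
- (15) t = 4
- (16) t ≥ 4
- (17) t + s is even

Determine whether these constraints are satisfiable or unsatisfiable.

Constraints 2, 5, 7, 8, 9, and 11 give p − q ≥ 1, q − u ≥ 3, u − r ≥ -4, r − t ≥ -2, t − s ≥ 3, s − p ≥ 0.
Adding all 6 inequalities: the left sides telescope to 0, and the right sides sum to 1 + 3 + (-4) + (-2) + 3 + 0 = 1. So 0 ≥ 1, which is false.

Unsatisfiable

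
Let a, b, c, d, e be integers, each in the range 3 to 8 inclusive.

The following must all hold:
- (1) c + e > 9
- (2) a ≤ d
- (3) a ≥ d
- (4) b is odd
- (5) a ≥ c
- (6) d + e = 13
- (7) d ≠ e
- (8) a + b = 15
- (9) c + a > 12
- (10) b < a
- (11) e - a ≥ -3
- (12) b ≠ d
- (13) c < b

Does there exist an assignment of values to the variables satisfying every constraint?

Satisfiable

Take a = 8, b = 7, c = 5, d = 8, e = 5. Then constraint 1: c + e = 10; constraint 6: d + e = 13; constraint 8: a + b = 15, and every other listed constraint is also met.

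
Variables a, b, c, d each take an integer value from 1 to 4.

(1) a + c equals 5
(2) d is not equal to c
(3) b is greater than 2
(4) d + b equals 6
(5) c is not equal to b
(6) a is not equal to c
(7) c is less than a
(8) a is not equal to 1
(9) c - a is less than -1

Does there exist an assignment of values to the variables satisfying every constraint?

One satisfying assignment is a = 4, b = 3, c = 1, d = 3.
For the less obvious constraints — constraint 1: a + c = 5; constraint 4: d + b = 6 — and the others hold by inspection.

Satisfiable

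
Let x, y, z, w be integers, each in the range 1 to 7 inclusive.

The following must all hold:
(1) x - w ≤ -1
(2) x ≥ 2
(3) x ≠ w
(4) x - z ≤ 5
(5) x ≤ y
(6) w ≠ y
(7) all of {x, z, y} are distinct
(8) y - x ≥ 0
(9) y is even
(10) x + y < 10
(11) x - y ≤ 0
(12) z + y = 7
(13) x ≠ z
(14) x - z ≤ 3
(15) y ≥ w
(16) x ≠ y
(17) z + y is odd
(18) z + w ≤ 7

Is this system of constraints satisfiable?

Satisfiable

Take x = 3, y = 6, z = 1, w = 4. Then constraint 1: x - w = -1; constraint 4: x - z = 2, and every other listed constraint is also met.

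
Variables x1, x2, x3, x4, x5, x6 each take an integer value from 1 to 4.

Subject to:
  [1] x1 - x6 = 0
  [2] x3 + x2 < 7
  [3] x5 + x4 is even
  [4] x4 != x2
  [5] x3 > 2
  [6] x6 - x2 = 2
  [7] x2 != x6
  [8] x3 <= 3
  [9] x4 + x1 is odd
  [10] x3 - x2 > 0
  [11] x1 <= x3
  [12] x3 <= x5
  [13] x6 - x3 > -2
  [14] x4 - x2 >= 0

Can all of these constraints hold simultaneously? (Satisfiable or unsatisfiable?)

Setting (x1, x2, x3, x4, x5, x6) = (3, 1, 3, 4, 4, 3) satisfies everything: constraint 1: x1 - x6 = 0; constraint 2: x3 + x2 = 4, and the others follow.

Satisfiable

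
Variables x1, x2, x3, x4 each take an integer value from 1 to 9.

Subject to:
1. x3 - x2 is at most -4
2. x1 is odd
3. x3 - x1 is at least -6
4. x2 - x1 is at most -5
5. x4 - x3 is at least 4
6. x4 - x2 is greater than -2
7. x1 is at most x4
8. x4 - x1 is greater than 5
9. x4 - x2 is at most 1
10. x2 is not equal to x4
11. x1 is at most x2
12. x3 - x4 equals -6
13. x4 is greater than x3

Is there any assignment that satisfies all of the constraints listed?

Unsatisfiable

Constraints 3, 4, 5, and 9 give x2 − x4 ≥ -1, x4 − x3 ≥ 4, x3 − x1 ≥ -6, x1 − x2 ≥ 5.
Adding all 4 inequalities: the left sides telescope to 0, and the right sides sum to (-1) + 4 + (-6) + 5 = 2. So 0 ≥ 2, which is false.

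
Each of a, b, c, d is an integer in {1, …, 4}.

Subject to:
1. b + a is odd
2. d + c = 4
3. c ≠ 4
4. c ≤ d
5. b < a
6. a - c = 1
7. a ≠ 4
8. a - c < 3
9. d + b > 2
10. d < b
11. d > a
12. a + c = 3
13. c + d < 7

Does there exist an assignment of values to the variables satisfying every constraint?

Unsatisfiable

Constraints 5, 10, and 11 give d < b, b < a, a < d. Chaining: d < b < a < d, which forces d < d — impossible.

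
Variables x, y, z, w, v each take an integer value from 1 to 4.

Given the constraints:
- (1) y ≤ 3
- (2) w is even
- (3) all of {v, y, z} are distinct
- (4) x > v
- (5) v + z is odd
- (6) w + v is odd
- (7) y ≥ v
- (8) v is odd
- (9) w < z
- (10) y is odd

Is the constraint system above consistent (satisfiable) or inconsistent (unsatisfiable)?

Satisfiable

Take x = 4, y = 3, z = 4, w = 2, v = 1. Then constraint 2: w = 2 is even; constraint 3: values 1, 3, 4 are distinct, and every other listed constraint is also met.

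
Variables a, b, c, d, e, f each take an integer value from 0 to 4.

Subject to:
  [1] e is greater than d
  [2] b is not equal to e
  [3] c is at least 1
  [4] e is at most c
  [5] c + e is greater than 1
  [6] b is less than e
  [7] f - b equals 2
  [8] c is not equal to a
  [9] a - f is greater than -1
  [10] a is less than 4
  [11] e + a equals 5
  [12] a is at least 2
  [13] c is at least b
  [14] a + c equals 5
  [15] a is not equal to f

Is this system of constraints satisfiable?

One satisfying assignment is a = 3, b = 0, c = 2, d = 0, e = 2, f = 2.
For the less obvious constraints — constraint 5: c + e = 4; constraint 7: f - b = 2 — and the others hold by inspection.

Satisfiable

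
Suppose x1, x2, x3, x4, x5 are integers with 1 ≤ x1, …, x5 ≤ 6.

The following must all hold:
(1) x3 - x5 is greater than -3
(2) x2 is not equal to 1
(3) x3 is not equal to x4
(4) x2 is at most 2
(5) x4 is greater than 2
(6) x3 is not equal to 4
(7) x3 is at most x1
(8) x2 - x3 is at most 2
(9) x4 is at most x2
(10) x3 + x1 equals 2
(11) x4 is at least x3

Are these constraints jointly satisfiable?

From constraint 5: x4 ≥ 3. From constraints 4 and 9: x4 ≤ x2 and x2 ≤ 2, so x4 ≤ 2. But 2 < 3, so no value of x4 works.

Unsatisfiable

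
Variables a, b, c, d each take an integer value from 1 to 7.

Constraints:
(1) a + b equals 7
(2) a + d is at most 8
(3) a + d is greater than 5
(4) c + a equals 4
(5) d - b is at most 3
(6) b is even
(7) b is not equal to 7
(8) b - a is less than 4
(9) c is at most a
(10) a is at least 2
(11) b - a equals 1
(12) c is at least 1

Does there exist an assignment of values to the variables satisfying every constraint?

Satisfiable

Setting (a, b, c, d) = (3, 4, 1, 4) satisfies everything: constraint 1: a + b = 7; constraint 2: a + d = 7; constraint 3: a + d = 7, and the others follow.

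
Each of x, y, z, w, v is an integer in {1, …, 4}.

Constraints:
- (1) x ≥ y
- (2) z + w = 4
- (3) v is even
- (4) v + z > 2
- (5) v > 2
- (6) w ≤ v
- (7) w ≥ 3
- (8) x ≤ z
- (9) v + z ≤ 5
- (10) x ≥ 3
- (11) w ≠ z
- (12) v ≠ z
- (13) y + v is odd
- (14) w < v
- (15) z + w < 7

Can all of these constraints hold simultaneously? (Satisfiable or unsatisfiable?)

Unsatisfiable

From constraints 6 and 7: v ≥ w ≥ 3. From constraints 8 and 10: z ≥ x ≥ 3. Hence v + z ≥ 6. But constraint 9 requires v + z ≤ 5, and 5 < 6. Contradiction.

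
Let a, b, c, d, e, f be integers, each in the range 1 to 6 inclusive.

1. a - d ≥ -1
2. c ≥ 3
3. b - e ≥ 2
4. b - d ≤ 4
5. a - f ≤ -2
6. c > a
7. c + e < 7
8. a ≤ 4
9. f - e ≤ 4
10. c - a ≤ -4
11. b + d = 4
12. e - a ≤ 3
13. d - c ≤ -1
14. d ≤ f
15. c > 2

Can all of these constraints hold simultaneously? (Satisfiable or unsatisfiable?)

Constraints 3, 4, 5, 9, 10, and 13 give a − c ≥ 4, c − d ≥ 1, d − b ≥ -4, b − e ≥ 2, e − f ≥ -4, f − a ≥ 2.
Adding all 6 inequalities: the left sides telescope to 0, and the right sides sum to 4 + 1 + (-4) + 2 + (-4) + 2 = 1. So 0 ≥ 1, which is false.

Unsatisfiable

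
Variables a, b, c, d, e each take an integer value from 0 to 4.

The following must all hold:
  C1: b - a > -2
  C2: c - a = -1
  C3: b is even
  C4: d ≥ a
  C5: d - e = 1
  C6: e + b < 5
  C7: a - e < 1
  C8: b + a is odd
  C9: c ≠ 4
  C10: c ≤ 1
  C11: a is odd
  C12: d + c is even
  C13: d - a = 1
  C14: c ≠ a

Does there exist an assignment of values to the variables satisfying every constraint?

Satisfiable

One satisfying assignment is a = 1, b = 2, c = 0, d = 2, e = 1.
For the less obvious constraints — constraint 1: b - a = 1; constraint 2: c - a = -1; constraint 5: d - e = 1 — and the others hold by inspection.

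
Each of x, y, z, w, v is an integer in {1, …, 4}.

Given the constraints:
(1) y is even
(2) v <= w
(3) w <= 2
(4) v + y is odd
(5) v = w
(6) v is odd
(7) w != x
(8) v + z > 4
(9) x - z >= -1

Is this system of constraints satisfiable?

Satisfiable

Setting (x, y, z, w, v) = (3, 2, 4, 1, 1) satisfies everything: constraint 8: v + z = 5; constraint 9: x - z = -1, and the others follow.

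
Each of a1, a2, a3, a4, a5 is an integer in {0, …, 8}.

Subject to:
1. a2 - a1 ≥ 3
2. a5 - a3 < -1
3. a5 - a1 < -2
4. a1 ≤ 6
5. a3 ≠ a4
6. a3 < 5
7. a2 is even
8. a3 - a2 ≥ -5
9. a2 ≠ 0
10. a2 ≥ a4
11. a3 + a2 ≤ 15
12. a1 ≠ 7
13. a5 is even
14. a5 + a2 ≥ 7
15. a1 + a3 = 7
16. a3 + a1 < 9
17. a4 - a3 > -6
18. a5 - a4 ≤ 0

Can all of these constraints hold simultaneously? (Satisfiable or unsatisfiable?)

Try a1 = 3, a2 = 8, a3 = 4, a4 = 0, a5 = 0.
Check constraint 1: a2 - a1 = 5; constraint 2: a5 - a3 = -4; constraint 3: a5 - a1 = -3. The remaining constraints are straightforward to verify.

Satisfiable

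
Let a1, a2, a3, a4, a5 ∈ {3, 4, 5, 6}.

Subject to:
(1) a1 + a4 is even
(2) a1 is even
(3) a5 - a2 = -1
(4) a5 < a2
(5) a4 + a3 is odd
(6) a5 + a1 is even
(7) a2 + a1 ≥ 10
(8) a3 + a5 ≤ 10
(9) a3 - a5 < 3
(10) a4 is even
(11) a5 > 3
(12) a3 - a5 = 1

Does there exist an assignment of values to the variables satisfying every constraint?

Satisfiable

Setting (a1, a2, a3, a4, a5) = (6, 5, 5, 4, 4) satisfies everything: constraint 3: a5 - a2 = -1; constraint 7: a2 + a1 = 11; constraint 8: a3 + a5 = 9, and the others follow.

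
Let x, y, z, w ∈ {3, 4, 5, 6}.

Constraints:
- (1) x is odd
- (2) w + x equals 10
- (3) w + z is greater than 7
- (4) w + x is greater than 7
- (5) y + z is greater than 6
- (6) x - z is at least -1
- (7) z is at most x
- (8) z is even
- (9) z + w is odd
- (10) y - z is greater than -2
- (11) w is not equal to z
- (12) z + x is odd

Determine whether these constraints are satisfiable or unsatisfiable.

The assignment x = 5, y = 3, z = 4, w = 5 works:
  constraint 2 holds since w + x = 10.
  constraint 3 holds since w + z = 9.
The rest check out directly.

Satisfiable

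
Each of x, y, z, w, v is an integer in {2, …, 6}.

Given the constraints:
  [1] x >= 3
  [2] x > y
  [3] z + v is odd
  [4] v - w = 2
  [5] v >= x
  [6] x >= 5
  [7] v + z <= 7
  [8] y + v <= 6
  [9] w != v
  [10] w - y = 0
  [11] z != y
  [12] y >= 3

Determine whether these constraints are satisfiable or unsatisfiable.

Unsatisfiable

From constraint 12: y ≥ 3. From constraints 5 and 6: v ≥ x ≥ 5. Hence y + v ≥ 8. But constraint 8 requires y + v ≤ 6, and 6 < 8. Contradiction.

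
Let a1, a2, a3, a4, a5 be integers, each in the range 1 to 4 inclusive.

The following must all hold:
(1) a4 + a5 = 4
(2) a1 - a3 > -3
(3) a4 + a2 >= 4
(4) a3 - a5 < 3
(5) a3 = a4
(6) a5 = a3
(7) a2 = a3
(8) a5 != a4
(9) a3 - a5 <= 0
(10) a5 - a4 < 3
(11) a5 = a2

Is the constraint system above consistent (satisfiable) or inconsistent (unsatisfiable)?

Unsatisfiable

From constraints 5, 7, and 11, a5 = a2 = a3 = a4, so a5 = a4. But constraint 8 says a5 ≠ a4. Contradiction.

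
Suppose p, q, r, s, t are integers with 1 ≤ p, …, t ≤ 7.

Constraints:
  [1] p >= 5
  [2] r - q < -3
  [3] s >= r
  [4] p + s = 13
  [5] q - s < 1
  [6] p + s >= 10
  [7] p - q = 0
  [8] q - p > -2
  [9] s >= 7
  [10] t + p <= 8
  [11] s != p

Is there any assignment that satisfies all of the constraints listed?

Satisfiable

Try p = 6, q = 6, r = 2, s = 7, t = 2.
Check constraint 2: r - q = -4; constraint 4: p + s = 13. The remaining constraints are straightforward to verify.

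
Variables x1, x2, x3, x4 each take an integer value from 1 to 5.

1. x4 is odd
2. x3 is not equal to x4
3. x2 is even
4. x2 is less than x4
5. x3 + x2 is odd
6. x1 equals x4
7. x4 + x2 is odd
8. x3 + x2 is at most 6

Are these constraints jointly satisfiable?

Setting (x1, x2, x3, x4) = (5, 2, 1, 5) satisfies everything: constraint 1: x4 = 5 is odd; constraint 8: x3 + x2 = 3, and the others follow.

Satisfiable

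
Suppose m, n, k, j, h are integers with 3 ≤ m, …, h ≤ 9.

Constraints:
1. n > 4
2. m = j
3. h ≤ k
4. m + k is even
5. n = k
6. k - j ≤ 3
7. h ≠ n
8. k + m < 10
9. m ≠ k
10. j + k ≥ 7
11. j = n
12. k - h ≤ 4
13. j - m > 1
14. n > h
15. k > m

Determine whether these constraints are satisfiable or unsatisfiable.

From constraints 2, 5, and 11, m = j = n = k, so m = k. But constraint 9 says m ≠ k. Contradiction.

Unsatisfiable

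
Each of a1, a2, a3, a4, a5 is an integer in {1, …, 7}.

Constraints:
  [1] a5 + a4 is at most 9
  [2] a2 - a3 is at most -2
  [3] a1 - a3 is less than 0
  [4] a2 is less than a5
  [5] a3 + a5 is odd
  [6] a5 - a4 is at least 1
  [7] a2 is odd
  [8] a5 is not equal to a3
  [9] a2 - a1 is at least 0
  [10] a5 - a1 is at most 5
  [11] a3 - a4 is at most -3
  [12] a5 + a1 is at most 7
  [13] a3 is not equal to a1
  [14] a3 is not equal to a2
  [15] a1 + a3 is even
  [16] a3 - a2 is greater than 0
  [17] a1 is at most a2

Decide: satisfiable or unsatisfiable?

Unsatisfiable

Constraints 2, 6, 9, 10, and 11 give a5 − a4 ≥ 1, a4 − a3 ≥ 3, a3 − a2 ≥ 2, a2 − a1 ≥ 0, a1 − a5 ≥ -5.
Adding all 5 inequalities: the left sides telescope to 0, and the right sides sum to 1 + 3 + 2 + 0 + (-5) = 1. So 0 ≥ 1, which is false.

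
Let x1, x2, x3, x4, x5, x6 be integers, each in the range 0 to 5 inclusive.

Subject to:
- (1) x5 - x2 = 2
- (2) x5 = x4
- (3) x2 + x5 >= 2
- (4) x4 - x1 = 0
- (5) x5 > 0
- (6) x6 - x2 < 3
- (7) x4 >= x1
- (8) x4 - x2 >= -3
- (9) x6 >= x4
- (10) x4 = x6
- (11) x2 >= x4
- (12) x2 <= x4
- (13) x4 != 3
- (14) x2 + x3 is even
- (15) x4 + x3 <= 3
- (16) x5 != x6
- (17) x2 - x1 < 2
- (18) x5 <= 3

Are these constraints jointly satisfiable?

From constraints 2 and 10, x5 = x4 = x6, so x5 = x6. But constraint 16 says x5 ≠ x6. Contradiction.

Unsatisfiable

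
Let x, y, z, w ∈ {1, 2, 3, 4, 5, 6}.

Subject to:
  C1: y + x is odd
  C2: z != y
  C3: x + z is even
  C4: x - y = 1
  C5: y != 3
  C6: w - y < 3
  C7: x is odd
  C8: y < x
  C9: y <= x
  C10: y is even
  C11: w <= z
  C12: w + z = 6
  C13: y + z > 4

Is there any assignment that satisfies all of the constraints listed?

Satisfiable

The assignment x = 3, y = 2, z = 3, w = 3 works:
  constraint 4 holds since x - y = 1.
  constraint 6 holds since w - y = 1.
The rest check out directly.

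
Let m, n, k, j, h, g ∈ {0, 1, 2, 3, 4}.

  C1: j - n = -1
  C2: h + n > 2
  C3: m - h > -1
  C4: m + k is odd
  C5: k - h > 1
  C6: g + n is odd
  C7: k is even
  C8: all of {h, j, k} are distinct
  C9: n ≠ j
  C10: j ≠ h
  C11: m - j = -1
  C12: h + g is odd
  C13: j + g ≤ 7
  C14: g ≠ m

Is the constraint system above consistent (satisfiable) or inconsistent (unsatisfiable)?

One satisfying assignment is m = 1, n = 3, k = 4, j = 2, h = 1, g = 4.
For the less obvious constraints — constraint 1: j - n = -1; constraint 2: h + n = 4; constraint 3: m - h = 0 — and the others hold by inspection.

Satisfiable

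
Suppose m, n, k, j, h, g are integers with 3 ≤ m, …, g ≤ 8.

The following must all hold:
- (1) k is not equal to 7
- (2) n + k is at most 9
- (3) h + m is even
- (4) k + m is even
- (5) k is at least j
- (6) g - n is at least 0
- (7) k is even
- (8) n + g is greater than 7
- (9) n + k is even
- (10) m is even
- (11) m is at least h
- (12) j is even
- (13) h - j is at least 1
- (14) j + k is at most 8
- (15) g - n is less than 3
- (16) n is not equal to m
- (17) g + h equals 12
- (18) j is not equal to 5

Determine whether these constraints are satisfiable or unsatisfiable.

Satisfiable

The assignment m = 8, n = 4, k = 4, j = 4, h = 8, g = 4 works:
  constraint 2 holds since n + k = 8.
  constraint 6 holds since g - n = 0.
The rest check out directly.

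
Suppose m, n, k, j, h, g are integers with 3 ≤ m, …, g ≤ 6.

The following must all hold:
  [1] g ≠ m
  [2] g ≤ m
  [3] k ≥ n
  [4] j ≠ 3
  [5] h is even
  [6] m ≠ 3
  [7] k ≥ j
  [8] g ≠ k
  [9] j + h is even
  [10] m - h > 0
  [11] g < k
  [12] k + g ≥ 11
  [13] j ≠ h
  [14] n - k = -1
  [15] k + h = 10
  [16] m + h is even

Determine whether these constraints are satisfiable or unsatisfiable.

Try m = 6, n = 5, k = 6, j = 6, h = 4, g = 5.
Check constraint 10: m - h = 2; constraint 12: k + g = 11. The remaining constraints are straightforward to verify.

Satisfiable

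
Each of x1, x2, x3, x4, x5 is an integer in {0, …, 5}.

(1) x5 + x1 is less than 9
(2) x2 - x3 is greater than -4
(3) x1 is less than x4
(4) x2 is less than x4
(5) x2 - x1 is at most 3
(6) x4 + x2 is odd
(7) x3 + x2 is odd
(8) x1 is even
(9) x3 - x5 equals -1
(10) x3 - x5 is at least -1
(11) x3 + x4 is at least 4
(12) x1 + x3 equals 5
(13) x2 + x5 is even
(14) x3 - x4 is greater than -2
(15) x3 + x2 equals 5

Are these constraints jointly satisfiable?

Satisfiable

Try x1 = 2, x2 = 2, x3 = 3, x4 = 3, x5 = 4.
Check constraint 1: x5 + x1 = 6; constraint 2: x2 - x3 = -1; constraint 5: x2 - x1 = 0. The remaining constraints are straightforward to verify.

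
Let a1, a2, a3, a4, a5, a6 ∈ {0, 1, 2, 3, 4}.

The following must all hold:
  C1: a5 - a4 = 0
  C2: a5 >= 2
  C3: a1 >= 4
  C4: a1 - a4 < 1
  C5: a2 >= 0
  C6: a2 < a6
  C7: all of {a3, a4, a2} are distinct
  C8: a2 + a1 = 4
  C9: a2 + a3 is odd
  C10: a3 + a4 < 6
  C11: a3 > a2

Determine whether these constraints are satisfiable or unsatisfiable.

Satisfiable

One satisfying assignment is a1 = 4, a2 = 0, a3 = 1, a4 = 4, a5 = 4, a6 = 4.
For the less obvious constraints — constraint 1: a5 - a4 = 0; constraint 4: a1 - a4 = 0 — and the others hold by inspection.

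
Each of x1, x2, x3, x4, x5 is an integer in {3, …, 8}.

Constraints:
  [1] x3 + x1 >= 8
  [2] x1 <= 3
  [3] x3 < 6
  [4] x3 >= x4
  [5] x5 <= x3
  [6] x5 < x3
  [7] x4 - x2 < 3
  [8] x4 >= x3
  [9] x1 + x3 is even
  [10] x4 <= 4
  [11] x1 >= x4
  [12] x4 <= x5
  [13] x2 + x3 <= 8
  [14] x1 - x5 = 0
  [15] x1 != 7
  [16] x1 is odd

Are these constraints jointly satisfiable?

Unsatisfiable

Constraints 6, 8, and 12 give x3 ≤ x4, x4 ≤ x5, x5 < x3. Chaining: x3 ≤ x4 ≤ x5 < x3, which forces x3 < x3 — impossible.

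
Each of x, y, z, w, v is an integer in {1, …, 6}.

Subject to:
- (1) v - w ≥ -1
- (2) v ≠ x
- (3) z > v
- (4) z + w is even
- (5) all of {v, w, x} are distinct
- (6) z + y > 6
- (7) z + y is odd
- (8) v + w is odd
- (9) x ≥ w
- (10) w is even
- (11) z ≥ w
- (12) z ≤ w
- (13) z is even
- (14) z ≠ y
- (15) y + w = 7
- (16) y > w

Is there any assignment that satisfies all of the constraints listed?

Satisfiable

Take x = 5, y = 5, z = 2, w = 2, v = 1. Then constraint 1: v - w = -1; constraint 6: z + y = 7; constraint 15: y + w = 7, and every other listed constraint is also met.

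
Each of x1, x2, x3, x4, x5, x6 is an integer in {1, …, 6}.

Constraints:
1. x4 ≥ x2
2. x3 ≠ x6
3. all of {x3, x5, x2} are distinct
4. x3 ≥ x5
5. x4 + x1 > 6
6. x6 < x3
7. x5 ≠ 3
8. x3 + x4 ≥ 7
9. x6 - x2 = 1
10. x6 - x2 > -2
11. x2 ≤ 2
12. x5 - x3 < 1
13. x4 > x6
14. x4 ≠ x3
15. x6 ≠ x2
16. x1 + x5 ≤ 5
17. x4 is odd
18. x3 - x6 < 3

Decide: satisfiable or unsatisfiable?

Satisfiable

Try x1 = 2, x2 = 1, x3 = 4, x4 = 5, x5 = 2, x6 = 2.
Check constraint 5: x4 + x1 = 7; constraint 8: x3 + x4 = 9; constraint 9: x6 - x2 = 1. The remaining constraints are straightforward to verify.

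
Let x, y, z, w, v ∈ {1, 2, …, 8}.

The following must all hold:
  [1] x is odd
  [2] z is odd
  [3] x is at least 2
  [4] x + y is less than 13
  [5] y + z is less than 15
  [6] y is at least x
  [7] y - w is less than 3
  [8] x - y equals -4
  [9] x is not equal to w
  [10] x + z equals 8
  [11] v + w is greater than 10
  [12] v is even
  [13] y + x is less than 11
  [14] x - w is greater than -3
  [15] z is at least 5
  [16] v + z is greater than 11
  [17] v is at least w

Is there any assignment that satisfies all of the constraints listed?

Try x = 3, y = 7, z = 5, w = 5, v = 8.
Check constraint 4: x + y = 10; constraint 5: y + z = 12. The remaining constraints are straightforward to verify.

Satisfiable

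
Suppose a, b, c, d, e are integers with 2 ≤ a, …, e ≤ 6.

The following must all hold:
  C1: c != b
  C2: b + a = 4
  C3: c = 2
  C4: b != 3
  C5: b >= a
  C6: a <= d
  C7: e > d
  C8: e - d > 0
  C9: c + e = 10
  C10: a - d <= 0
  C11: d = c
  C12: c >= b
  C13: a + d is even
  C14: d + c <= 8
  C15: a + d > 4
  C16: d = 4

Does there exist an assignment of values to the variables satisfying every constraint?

Unsatisfiable

Constraint 16 fixes d = 4 and constraint 3 fixes c = 2, but constraint 11 requires d = c. Since 4 ≠ 2, contradiction.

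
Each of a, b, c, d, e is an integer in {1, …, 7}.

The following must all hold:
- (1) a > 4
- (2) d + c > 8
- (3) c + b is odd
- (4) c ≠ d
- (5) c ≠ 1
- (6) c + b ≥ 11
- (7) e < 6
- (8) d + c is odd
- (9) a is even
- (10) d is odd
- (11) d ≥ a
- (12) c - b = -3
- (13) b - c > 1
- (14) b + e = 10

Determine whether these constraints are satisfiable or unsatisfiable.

One satisfying assignment is a = 6, b = 7, c = 4, d = 7, e = 3.
For the less obvious constraints — constraint 2: d + c = 11; constraint 6: c + b = 11; constraint 12: c - b = -3 — and the others hold by inspection.

Satisfiable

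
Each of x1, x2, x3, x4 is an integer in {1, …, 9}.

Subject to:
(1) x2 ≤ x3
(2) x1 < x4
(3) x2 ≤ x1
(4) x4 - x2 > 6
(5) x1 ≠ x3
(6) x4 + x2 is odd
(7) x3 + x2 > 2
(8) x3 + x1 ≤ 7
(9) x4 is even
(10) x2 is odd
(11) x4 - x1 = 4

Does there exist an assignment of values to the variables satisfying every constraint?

Try x1 = 4, x2 = 1, x3 = 3, x4 = 8.
Check constraint 4: x4 - x2 = 7; constraint 7: x3 + x2 = 4; constraint 8: x3 + x1 = 7. The remaining constraints are straightforward to verify.

Satisfiable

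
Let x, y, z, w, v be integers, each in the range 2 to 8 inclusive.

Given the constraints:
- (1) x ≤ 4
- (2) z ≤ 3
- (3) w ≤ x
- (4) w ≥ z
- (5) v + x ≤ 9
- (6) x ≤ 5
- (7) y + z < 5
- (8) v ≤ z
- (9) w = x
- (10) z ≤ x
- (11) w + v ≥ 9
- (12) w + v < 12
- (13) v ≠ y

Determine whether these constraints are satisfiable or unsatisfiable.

Unsatisfiable

From constraints 3 and 6: w ≤ x ≤ 5. From constraints 2 and 8: v ≤ z ≤ 3. Hence w + v ≤ 8. But constraint 11 requires w + v ≥ 9, and 9 > 8. Contradiction.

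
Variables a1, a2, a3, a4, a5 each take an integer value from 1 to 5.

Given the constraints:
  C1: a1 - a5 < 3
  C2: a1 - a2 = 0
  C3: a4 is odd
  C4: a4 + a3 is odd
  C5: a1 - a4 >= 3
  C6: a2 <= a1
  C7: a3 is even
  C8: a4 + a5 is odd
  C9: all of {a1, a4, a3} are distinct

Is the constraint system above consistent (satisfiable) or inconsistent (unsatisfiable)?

Satisfiable

Take a1 = 4, a2 = 4, a3 = 2, a4 = 1, a5 = 4. Then constraint 1: a1 - a5 = 0; constraint 2: a1 - a2 = 0; constraint 5: a1 - a4 = 3, and every other listed constraint is also met.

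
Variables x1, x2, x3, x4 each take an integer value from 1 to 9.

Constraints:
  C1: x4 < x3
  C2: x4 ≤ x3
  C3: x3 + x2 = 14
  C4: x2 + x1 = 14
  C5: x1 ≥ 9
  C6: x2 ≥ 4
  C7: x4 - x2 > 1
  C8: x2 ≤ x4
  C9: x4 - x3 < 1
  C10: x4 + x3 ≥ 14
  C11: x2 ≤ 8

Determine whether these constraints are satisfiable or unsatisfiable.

Satisfiable

Take x1 = 9, x2 = 5, x3 = 9, x4 = 8. Then constraint 3: x3 + x2 = 14; constraint 4: x2 + x1 = 14; constraint 7: x4 - x2 = 3, and every other listed constraint is also met.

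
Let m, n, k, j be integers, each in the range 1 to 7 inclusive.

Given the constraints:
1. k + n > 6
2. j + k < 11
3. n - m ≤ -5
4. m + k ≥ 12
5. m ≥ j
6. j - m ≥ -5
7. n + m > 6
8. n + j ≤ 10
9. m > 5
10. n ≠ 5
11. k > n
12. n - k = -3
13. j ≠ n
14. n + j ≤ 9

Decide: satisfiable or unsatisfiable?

Satisfiable

Take m = 7, n = 2, k = 5, j = 5. Then constraint 1: k + n = 7; constraint 2: j + k = 10, and every other listed constraint is also met.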